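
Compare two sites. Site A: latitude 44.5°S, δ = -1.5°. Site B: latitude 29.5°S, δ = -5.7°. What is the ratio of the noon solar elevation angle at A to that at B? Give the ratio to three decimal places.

0.710

A: 90° − |-44.5 − (-1.5)| = 47.00°.
B: 90° − |-29.5 − (-5.7)| = 66.20°.
Ratio A/B = 47.0000 / 66.2000 = 0.7100.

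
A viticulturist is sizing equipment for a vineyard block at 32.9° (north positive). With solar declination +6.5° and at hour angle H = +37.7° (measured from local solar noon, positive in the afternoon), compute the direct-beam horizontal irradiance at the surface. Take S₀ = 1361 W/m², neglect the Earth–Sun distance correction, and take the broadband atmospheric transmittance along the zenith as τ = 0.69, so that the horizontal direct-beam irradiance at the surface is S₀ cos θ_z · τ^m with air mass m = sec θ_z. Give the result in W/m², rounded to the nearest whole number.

587 W/m²

With φ = 32.9°, δ = 6.5°, H = 37.70°: sin φ sin δ = 0.0615, cos φ cos δ cos H = 0.6601, so cos θ_z = 0.7216.
Air mass m = 1/cos θ_z = 1/0.7216 = 1.386; τ^m = 0.69^1.386 = 0.5979.
Surface direct beam = 1361 × 0.7216 × 0.5979 = 587.20 W/m².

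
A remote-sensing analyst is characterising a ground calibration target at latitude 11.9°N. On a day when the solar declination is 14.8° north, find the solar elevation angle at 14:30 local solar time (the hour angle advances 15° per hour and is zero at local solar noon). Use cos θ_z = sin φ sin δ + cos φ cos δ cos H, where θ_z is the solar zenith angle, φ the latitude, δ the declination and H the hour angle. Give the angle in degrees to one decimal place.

53.4°

Hour angle H = 15° × (14.5 − 12) = 37.50°.
cos θ_z = sin φ sin δ + cos φ cos δ cos H = (0.2062)(0.2554) + (0.9785)(0.9668)(0.7934) = 0.8032.
θ_z = arccos(0.8032) = 36.56°, so the elevation is 90° − 36.56° = 53.44°.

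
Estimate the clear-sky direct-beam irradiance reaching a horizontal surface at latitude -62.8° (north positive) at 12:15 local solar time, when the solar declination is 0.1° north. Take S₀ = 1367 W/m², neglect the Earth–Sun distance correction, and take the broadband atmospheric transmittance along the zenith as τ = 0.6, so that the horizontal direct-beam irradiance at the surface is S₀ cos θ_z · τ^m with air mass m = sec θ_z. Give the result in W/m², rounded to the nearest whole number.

202 W/m²

Hour angle H = 15° × (12.25 − 12) = 3.75°.
cos θ_z = sin(-62.8°) sin(0.1°) + cos(-62.8°) cos(0.1°) cos(3.75°) = -0.0016 + 0.4561 = 0.4545.
Air mass m = 1/cos θ_z = 1/0.4545 = 2.200; τ^m = 0.6^2.200 = 0.3250.
Surface direct beam = 1367 × 0.4545 × 0.3250 = 201.92 W/m².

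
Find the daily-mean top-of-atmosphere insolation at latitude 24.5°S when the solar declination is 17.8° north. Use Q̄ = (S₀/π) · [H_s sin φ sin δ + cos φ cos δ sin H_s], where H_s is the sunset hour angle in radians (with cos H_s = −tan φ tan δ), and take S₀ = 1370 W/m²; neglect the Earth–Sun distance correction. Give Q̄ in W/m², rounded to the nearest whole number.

The sunset hour angle satisfies cos H_s = −tan φ tan δ = 0.1463, giving H_s = 81.59°. In radians, H_s = 1.4240.
H_s sin φ sin δ = 1.4240 × -0.4147 × 0.3057 = -0.1805.
cos φ cos δ sin H_s = 0.9100 × 0.9521 × 0.9892 = 0.8571.
Q̄ = (1370/π) × (-0.1805 + 0.8571) = 436.08 × 0.6766 = 295.05 W/m².

295 W/m²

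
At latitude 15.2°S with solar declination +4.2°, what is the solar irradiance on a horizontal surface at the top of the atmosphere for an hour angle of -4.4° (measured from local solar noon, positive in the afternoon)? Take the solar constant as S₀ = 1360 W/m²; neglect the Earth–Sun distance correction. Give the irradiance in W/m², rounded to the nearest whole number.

1279 W/m²

cos θ_z = sin φ sin δ + cos φ cos δ cos H = (-0.2622)(0.0732) + (0.9650)(0.9973)(0.9971) = 0.9404.
Top-of-atmosphere irradiance = S₀ cos θ_z = 1360 × 0.9404 = 1278.94 W/m².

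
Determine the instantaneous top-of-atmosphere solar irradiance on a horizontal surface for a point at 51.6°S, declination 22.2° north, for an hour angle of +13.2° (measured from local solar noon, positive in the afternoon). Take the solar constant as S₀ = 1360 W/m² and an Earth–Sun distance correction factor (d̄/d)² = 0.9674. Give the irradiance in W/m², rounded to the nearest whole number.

347 W/m²

cos θ_z = sin(-51.6°) sin(22.2°) + cos(-51.6°) cos(22.2°) cos(13.20°) = -0.2961 + 0.5599 = 0.2638.
Top-of-atmosphere irradiance = S₀ (d̄/d)² cos θ_z = 1360 × 0.9674 × 0.2638 = 347.07 W/m².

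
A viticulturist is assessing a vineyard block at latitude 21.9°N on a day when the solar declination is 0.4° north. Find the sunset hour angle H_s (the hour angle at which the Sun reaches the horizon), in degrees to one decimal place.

90.2°

−tan φ tan δ = −(0.4020)(0.0070) = -0.0028; H_s = arccos(-0.0028) = 90.16°.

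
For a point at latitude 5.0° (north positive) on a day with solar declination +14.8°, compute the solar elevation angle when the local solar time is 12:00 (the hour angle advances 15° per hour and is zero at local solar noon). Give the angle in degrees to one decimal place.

80.2°

Hour angle H = 15° × (12 − 12) = 0.00°.
With φ = 5.0°, δ = 14.8°, H = 0.00°: sin φ sin δ = 0.0223, cos φ cos δ cos H = 0.9631, so cos θ_z = 0.9854.
θ_z = arccos(0.9854) = 9.80°, so the elevation is 90° − 9.80° = 80.20°.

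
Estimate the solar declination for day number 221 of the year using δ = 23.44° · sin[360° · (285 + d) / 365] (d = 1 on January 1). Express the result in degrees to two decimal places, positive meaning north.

360 × (285 + 221) / 365 = 499.068°; sin(499.068°) = 0.6552.
δ = 23.44 × 0.6552 = 15.358° ≈ +15.36°.

+15.36°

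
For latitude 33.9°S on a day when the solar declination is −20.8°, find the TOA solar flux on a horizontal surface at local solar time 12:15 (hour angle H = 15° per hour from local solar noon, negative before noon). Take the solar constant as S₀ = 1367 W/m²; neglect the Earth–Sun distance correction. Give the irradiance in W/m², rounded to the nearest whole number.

1329 W/m²

Hour angle H = 15° × (12.25 − 12) = 3.75°.
cos θ_z = sin(-33.9°) sin(-20.8°) + cos(-33.9°) cos(-20.8°) cos(3.75°) = 0.1981 + 0.7743 = 0.9724.
Top-of-atmosphere irradiance = S₀ cos θ_z = 1367 × 0.9724 = 1329.27 W/m².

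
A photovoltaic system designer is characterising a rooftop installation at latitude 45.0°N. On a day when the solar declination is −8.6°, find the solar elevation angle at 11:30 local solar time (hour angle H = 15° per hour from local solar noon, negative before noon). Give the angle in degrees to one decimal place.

Hour angle H = 15° × (11.5 − 12) = -7.50°.
With φ = 45.0°, δ = -8.6°, H = -7.50°: sin φ sin δ = -0.1057, cos φ cos δ cos H = 0.6932, so cos θ_z = 0.5875.
θ_z = arccos(0.5875) = 54.02°, so the elevation is 90° − 54.02° = 35.98°.

36.0°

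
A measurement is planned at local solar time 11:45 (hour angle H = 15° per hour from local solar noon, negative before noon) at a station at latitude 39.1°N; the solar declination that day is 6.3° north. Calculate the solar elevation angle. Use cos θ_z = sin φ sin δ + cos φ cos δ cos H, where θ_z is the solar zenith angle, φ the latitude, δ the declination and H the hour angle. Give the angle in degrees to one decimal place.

Hour angle H = 15° × (11.75 − 12) = -3.75°.
cos θ_z = sin(39.1°) sin(6.3°) + cos(39.1°) cos(6.3°) cos(-3.75°) = 0.0692 + 0.7697 = 0.8389.
θ_z = arccos(0.8389) = 32.98°, so the elevation is 90° − 32.98° = 57.02°.

57.0°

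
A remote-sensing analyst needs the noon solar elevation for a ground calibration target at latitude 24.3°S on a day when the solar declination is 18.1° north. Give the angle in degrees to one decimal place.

At local solar noon the hour angle is zero, so the elevation is 90° − |φ − δ| = 90° − |-24.3° − (18.1°)| = 90° − 42.4° = 47.6°.

47.6°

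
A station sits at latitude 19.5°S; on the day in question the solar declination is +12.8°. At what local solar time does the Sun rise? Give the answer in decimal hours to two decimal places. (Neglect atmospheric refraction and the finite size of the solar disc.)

6.31 h

cos H_s = −tan(-19.5°) · tan(12.8°) = 0.0805, so H_s = arccos(0.0805) = 85.38°.
Sunrise is at 12 − H_s/15 = 12 − 5.692 = 6.308 h local solar time.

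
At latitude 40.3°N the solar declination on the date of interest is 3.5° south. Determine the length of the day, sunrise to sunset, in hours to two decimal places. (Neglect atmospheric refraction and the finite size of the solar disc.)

The sunset hour angle satisfies cos H_s = −tan φ tan δ = 0.0519, giving H_s = 87.03°.
Day length = 2 H_s / 15° h⁻¹ = 174.06° / 15 = 11.604 h.

11.60 hours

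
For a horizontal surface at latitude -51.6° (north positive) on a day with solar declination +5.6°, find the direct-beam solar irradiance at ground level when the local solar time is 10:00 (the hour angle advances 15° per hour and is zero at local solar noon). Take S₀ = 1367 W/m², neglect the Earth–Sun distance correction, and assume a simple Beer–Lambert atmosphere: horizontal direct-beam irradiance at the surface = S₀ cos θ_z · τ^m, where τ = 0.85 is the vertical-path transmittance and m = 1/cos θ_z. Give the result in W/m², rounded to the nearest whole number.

Hour angle H = 15° × (10 − 12) = -30.00°.
cos θ_z = sin(-51.6°) sin(5.6°) + cos(-51.6°) cos(5.6°) cos(-30.00°) = -0.0765 + 0.5354 = 0.4589.
Air mass m = 1/cos θ_z = 1/0.4589 = 2.179; τ^m = 0.85^2.179 = 0.7018.
Surface direct beam = 1367 × 0.4589 × 0.7018 = 440.25 W/m².

440 W/m²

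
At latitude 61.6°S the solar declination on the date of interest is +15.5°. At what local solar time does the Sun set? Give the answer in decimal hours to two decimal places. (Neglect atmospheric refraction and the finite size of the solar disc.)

15.94 h

−tan φ tan δ = −(-1.8495)(0.2773) = 0.5129; H_s = arccos(0.5129) = 59.14°.
Sunset is at 12 + H_s/15 = 12 + 3.943 = 15.943 h local solar time.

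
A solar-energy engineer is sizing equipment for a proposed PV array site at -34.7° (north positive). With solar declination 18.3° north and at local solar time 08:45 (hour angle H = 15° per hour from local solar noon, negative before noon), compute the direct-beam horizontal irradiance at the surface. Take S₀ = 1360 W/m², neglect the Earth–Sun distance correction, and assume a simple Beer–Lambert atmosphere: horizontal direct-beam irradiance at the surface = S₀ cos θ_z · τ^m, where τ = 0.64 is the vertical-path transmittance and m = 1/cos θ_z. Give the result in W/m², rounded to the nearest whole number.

121 W/m²

Hour angle H = 15° × (8.75 − 12) = -48.75°.
cos θ_z = sin(-34.7°) sin(18.3°) + cos(-34.7°) cos(18.3°) cos(-48.75°) = -0.1787 + 0.5147 = 0.3360.
Air mass m = 1/cos θ_z = 1/0.3360 = 2.976; τ^m = 0.64^2.976 = 0.2650.
Surface direct beam = 1360 × 0.3360 × 0.2650 = 121.09 W/m².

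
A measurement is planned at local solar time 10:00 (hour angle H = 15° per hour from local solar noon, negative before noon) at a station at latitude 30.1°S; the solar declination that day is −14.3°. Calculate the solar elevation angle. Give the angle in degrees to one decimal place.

58.2°

Hour angle H = 15° × (10 − 12) = -30.00°.
With φ = -30.1°, δ = -14.3°, H = -30.00°: sin φ sin δ = 0.1239, cos φ cos δ cos H = 0.7260, so cos θ_z = 0.8499.
θ_z = arccos(0.8499) = 31.80°, so the elevation is 90° − 31.80° = 58.20°.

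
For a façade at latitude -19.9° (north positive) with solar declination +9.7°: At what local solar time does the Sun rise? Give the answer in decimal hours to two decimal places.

−tan φ tan δ = −(-0.3620)(0.1709) = 0.0619; H_s = arccos(0.0619) = 86.45°.
Sunrise is at 12 − H_s/15 = 12 − 5.763 = 6.237 h local solar time.

6.24 h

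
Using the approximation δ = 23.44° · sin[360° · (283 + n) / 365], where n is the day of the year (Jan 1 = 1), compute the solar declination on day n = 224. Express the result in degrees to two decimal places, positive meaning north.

360 × (283 + 224) / 365 = 500.055°; sin(500.055°) = 0.6421.
δ = 23.44 × 0.6421 = 15.051° ≈ +15.05°.

+15.05°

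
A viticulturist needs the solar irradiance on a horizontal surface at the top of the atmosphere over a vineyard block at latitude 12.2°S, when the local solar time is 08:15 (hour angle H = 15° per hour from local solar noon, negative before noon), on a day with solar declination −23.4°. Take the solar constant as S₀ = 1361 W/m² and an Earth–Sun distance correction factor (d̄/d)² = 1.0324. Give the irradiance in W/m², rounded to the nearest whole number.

Hour angle H = 15° × (8.25 − 12) = -56.25°.
cos θ_z = sin φ sin δ + cos φ cos δ cos H = (-0.2113)(-0.3971) + (0.9774)(0.9178)(0.5556) = 0.5823.
Top-of-atmosphere irradiance = S₀ (d̄/d)² cos θ_z = 1361 × 1.0324 × 0.5823 = 818.19 W/m².

818 W/m²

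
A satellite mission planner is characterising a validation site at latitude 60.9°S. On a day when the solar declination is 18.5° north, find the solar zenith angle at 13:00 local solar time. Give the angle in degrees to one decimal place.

Hour angle H = 15° × (13 − 12) = 15.00°.
cos θ_z = sin φ sin δ + cos φ cos δ cos H = (-0.8738)(0.3173) + (0.4863)(0.9483)(0.9659) = 0.1682.
θ_z = arccos(0.1682) = 80.32°.

80.3°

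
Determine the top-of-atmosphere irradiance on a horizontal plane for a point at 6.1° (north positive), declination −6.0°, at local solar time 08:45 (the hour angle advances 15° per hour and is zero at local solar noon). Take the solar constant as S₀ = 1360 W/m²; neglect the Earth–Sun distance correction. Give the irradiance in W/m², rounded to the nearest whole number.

872 W/m²

Hour angle H = 15° × (8.75 − 12) = -48.75°.
With φ = 6.1°, δ = -6.0°, H = -48.75°: sin φ sin δ = -0.0111, cos φ cos δ cos H = 0.6520, so cos θ_z = 0.6409.
Top-of-atmosphere irradiance = S₀ cos θ_z = 1360 × 0.6409 = 871.62 W/m².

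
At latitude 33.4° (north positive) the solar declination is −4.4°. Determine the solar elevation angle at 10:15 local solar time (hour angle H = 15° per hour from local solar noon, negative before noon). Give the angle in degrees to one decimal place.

44.8°

Hour angle H = 15° × (10.25 − 12) = -26.25°.
With φ = 33.4°, δ = -4.4°, H = -26.25°: sin φ sin δ = -0.0422, cos φ cos δ cos H = 0.7465, so cos θ_z = 0.7043.
θ_z = arccos(0.7043) = 45.23°, so the elevation is 90° − 45.23° = 44.77°.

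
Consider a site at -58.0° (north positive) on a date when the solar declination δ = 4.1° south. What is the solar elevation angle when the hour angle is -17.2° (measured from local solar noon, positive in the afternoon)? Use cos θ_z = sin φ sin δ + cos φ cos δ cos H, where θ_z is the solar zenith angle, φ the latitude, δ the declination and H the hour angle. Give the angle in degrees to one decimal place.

cos θ_z = sin(-58.0°) sin(-4.1°) + cos(-58.0°) cos(-4.1°) cos(-17.20°) = 0.0606 + 0.5049 = 0.5655.
θ_z = arccos(0.5655) = 55.56°, so the elevation is 90° − 55.56° = 34.44°.

34.4°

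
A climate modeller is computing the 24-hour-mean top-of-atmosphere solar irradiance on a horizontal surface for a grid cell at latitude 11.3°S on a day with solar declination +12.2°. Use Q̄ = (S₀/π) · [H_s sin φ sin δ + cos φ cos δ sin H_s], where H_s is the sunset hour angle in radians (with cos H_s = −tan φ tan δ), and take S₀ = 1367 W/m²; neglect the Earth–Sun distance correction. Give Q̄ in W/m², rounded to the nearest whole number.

389 W/m²

cos H_s = −tan(-11.3°) · tan(12.2°) = 0.0432, so H_s = arccos(0.0432) = 87.52°. In radians, H_s = 1.5275.
H_s sin φ sin δ = 1.5275 × -0.1959 × 0.2113 = -0.0632.
cos φ cos δ sin H_s = 0.9806 × 0.9774 × 0.9991 = 0.9576.
Q̄ = (1367/π) × (-0.0632 + 0.9576) = 435.13 × 0.8944 = 389.18 W/m².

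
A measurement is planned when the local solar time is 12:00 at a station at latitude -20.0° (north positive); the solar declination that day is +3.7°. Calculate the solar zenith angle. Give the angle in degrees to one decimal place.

Hour angle H = 15° × (12 − 12) = 0.00°.
With φ = -20.0°, δ = 3.7°, H = 0.00°: sin φ sin δ = -0.0221, cos φ cos δ cos H = 0.9377, so cos θ_z = 0.9156.
θ_z = arccos(0.9156) = 23.71°.

23.7°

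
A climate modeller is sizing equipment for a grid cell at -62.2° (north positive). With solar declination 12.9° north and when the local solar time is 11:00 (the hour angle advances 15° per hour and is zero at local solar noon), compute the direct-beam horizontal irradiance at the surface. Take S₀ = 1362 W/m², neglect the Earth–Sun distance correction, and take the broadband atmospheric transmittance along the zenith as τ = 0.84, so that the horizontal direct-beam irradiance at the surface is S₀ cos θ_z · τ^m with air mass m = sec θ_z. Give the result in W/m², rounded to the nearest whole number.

160 W/m²

Hour angle H = 15° × (11 − 12) = -15.00°.
With φ = -62.2°, δ = 12.9°, H = -15.00°: sin φ sin δ = -0.1975, cos φ cos δ cos H = 0.4391, so cos θ_z = 0.2416.
Air mass m = 1/cos θ_z = 1/0.2416 = 4.139; τ^m = 0.84^4.139 = 0.4860.
Surface direct beam = 1362 × 0.2416 × 0.4860 = 159.92 W/m².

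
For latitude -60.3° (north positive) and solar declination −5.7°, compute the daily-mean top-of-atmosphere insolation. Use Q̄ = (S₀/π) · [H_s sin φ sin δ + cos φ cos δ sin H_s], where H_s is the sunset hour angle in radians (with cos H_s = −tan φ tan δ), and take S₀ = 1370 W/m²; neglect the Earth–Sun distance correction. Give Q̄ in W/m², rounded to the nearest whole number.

The sunset hour angle satisfies cos H_s = −tan φ tan δ = -0.1750, giving H_s = 100.08°. In radians, H_s = 1.7467.
H_s sin φ sin δ = 1.7467 × -0.8686 × -0.0993 = 0.1507.
cos φ cos δ sin H_s = 0.4955 × 0.9951 × 0.9846 = 0.4855.
Q̄ = (1370/π) × (0.1507 + 0.4855) = 436.08 × 0.6362 = 277.43 W/m².

277 W/m²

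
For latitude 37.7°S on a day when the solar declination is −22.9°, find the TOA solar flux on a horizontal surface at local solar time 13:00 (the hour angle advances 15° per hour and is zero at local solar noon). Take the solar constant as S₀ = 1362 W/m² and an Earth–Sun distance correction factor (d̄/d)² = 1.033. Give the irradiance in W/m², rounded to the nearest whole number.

Hour angle H = 15° × (13 − 12) = 15.00°.
cos θ_z = sin φ sin δ + cos φ cos δ cos H = (-0.6115)(-0.3891) + (0.7912)(0.9212)(0.9659) = 0.9419.
Top-of-atmosphere irradiance = S₀ (d̄/d)² cos θ_z = 1362 × 1.033 × 0.9419 = 1325.20 W/m².

1325 W/m²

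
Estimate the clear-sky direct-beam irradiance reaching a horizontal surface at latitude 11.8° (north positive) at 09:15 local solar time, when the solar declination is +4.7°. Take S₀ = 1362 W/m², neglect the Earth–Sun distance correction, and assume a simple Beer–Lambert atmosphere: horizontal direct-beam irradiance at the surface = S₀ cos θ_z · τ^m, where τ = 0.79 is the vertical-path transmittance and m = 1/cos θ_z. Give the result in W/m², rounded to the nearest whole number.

746 W/m²

Hour angle H = 15° × (9.25 − 12) = -41.25°.
With φ = 11.8°, δ = 4.7°, H = -41.25°: sin φ sin δ = 0.0168, cos φ cos δ cos H = 0.7335, so cos θ_z = 0.7503.
Air mass m = 1/cos θ_z = 1/0.7503 = 1.333; τ^m = 0.79^1.333 = 0.7304.
Surface direct beam = 1362 × 0.7503 × 0.7304 = 746.40 W/m².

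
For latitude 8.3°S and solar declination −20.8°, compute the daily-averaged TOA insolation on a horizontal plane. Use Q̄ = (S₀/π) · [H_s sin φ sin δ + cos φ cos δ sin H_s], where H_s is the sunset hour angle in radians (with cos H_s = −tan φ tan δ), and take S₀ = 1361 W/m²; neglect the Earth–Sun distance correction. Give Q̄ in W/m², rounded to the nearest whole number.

436 W/m²

cos H_s = −tan(-8.3°) · tan(-20.8°) = -0.0554, so H_s = arccos(-0.0554) = 93.18°. In radians, H_s = 1.6263.
H_s sin φ sin δ = 1.6263 × -0.1444 × -0.3551 = 0.0834.
cos φ cos δ sin H_s = 0.9895 × 0.9348 × 0.9985 = 0.9236.
Q̄ = (1361/π) × (0.0834 + 0.9236) = 433.22 × 1.0070 = 436.25 W/m².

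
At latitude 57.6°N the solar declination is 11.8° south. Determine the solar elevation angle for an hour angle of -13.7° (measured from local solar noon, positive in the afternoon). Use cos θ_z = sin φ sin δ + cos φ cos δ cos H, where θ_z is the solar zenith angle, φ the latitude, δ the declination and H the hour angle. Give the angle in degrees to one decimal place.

19.7°

cos θ_z = sin φ sin δ + cos φ cos δ cos H = (0.8443)(-0.2045) + (0.5358)(0.9789)(0.9715) = 0.3369.
θ_z = arccos(0.3369) = 70.31°, so the elevation is 90° − 70.31° = 19.69°.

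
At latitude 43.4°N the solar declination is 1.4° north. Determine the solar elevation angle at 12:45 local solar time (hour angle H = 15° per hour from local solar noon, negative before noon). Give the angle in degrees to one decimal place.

Hour angle H = 15° × (12.75 − 12) = 11.25°.
cos θ_z = sin φ sin δ + cos φ cos δ cos H = (0.6871)(0.0244) + (0.7266)(0.9997)(0.9808) = 0.7292.
θ_z = arccos(0.7292) = 43.18°, so the elevation is 90° − 43.18° = 46.82°.

46.8°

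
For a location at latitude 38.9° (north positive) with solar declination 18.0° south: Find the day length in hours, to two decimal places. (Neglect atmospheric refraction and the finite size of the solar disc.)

9.97 hours

The sunset hour angle satisfies cos H_s = −tan φ tan δ = 0.2622, giving H_s = 74.80°.
Day length = 2 H_s / 15° h⁻¹ = 149.60° / 15 = 9.973 h.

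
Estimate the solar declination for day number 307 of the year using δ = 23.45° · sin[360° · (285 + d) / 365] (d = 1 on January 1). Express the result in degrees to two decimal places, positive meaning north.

-16.26°

360 × (285 + 307) / 365 = 583.890°; sin(583.890°) = -0.6933.
δ = 23.45 × -0.6933 = -16.258° ≈ -16.26°.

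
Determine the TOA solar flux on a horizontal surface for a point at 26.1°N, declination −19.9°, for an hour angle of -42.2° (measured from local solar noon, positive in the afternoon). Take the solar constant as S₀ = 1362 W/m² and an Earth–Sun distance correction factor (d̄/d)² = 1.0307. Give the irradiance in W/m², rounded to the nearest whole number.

cos θ_z = sin φ sin δ + cos φ cos δ cos H = (0.4399)(-0.3404) + (0.8980)(0.9403)(0.7408) = 0.4758.
Top-of-atmosphere irradiance = S₀ (d̄/d)² cos θ_z = 1362 × 1.0307 × 0.4758 = 667.93 W/m².

668 W/m²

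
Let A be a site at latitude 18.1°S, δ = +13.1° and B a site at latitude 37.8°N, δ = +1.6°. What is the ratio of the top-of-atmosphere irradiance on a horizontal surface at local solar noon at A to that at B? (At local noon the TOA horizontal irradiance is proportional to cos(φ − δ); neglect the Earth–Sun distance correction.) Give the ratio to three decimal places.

1.060

A: cos θ_z = cos(-18.1° − (13.1°)) = 0.8554.
B: cos θ_z = cos(37.8° − (1.6°)) = 0.8070.
Ratio A/B = 0.8554 / 0.8070 = 1.0600.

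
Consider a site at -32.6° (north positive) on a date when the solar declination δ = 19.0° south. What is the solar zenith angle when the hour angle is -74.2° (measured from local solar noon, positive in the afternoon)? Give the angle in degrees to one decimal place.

With φ = -32.6°, δ = -19.0°, H = -74.20°: sin φ sin δ = 0.1754, cos φ cos δ cos H = 0.2169, so cos θ_z = 0.3923.
θ_z = arccos(0.3923) = 66.90°.

66.9°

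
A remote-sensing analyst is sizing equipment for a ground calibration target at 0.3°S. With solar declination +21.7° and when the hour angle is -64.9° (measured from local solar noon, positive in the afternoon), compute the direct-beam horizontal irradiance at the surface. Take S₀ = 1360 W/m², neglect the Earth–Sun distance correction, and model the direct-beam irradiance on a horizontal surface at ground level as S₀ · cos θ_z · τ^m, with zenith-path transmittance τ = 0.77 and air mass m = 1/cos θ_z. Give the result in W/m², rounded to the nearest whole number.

cos θ_z = sin(-0.3°) sin(21.7°) + cos(-0.3°) cos(21.7°) cos(-64.90°) = -0.0019 + 0.3941 = 0.3922.
Air mass m = 1/cos θ_z = 1/0.3922 = 2.550; τ^m = 0.77^2.550 = 0.5135.
Surface direct beam = 1360 × 0.3922 × 0.5135 = 273.90 W/m².

274 W/m²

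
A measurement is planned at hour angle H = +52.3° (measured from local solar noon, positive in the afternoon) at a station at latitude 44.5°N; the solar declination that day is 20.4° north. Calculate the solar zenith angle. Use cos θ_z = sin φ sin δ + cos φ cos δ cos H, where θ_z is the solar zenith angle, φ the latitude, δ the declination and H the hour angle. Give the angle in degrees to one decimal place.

49.2°

cos θ_z = sin φ sin δ + cos φ cos δ cos H = (0.7009)(0.3486) + (0.7133)(0.9373)(0.6115) = 0.6532.
θ_z = arccos(0.6532) = 49.22°.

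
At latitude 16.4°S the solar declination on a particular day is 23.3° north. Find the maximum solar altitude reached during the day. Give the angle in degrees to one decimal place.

50.3°

At local solar noon the hour angle is zero, so the elevation is 90° − |φ − δ| = 90° − |-16.4° − (23.3°)| = 90° − 39.7° = 50.3°.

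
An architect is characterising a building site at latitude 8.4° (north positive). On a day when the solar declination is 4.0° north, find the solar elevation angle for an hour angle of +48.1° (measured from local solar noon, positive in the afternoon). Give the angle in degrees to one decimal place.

42.0°

cos θ_z = sin φ sin δ + cos φ cos δ cos H = (0.1461)(0.0698) + (0.9893)(0.9976)(0.6678) = 0.6693.
θ_z = arccos(0.6693) = 47.99°, so the elevation is 90° − 47.99° = 42.01°.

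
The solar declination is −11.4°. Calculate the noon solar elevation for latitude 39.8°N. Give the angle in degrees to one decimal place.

38.8°

At local solar noon the hour angle is zero, so the elevation is 90° − |φ − δ| = 90° − |39.8° − (-11.4°)| = 90° − 51.2° = 38.8°.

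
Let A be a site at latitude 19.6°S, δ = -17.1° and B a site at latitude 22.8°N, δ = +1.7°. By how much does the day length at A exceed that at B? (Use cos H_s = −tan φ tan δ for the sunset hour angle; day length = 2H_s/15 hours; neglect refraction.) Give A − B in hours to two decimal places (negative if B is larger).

+0.74 h

A: H_s = arccos(−tan -19.6° · tan -17.1°) = 96.29°, so 2H_s/15 = 12.8387 h.
B: H_s = arccos(−tan 22.8° · tan 1.7°) = 90.71°, so 2H_s/15 = 12.0947 h.
A − B = 12.8387 − 12.0947 = 0.7440 h.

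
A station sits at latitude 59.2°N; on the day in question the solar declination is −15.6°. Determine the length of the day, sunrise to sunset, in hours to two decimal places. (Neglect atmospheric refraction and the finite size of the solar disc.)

cos H_s = −tan(59.2°) · tan(-15.6°) = 0.4684, so H_s = arccos(0.4684) = 62.07°.
Day length = 2 H_s / 15° h⁻¹ = 124.14° / 15 = 8.276 h.

8.28 hours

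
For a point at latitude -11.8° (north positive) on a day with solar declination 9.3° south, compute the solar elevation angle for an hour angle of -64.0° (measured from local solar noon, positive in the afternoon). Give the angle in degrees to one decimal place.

cos θ_z = sin(-11.8°) sin(-9.3°) + cos(-11.8°) cos(-9.3°) cos(-64.00°) = 0.0330 + 0.4235 = 0.4565.
θ_z = arccos(0.4565) = 62.84°, so the elevation is 90° − 62.84° = 27.16°.

27.2°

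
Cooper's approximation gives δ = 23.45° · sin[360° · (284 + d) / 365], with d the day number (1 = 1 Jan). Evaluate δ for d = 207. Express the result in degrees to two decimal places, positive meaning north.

+19.38°

360 × (284 + 207) / 365 = 484.274°; sin(484.274°) = 0.8264.
δ = 23.45 × 0.8264 = 19.379° ≈ +19.38°.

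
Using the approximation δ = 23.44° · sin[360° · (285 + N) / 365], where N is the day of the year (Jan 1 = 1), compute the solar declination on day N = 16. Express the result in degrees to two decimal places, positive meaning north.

-20.91°

360 × (285 + 16) / 365 = 296.877°; sin(296.877°) = -0.8920.
δ = 23.44 × -0.8920 = -20.908° ≈ -20.91°.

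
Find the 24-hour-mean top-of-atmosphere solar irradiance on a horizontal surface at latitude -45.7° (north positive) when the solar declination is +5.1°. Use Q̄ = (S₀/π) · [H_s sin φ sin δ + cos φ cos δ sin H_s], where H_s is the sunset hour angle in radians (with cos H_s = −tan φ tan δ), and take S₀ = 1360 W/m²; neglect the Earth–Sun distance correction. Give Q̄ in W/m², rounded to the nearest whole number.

cos H_s = −tan(-45.7°) · tan(5.1°) = 0.0915, so H_s = arccos(0.0915) = 84.75°. In radians, H_s = 1.4792.
H_s sin φ sin δ = 1.4792 × -0.7157 × 0.0889 = -0.0941.
cos φ cos δ sin H_s = 0.6984 × 0.9960 × 0.9958 = 0.6927.
Q̄ = (1360/π) × (-0.0941 + 0.6927) = 432.90 × 0.5986 = 259.13 W/m².

259 W/m²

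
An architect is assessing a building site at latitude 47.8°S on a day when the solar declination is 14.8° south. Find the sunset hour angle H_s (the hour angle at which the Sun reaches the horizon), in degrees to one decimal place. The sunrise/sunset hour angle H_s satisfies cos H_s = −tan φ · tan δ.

106.9°

−tan φ tan δ = −(-1.1028)(-0.2642) = -0.2914; H_s = arccos(-0.2914) = 106.94°.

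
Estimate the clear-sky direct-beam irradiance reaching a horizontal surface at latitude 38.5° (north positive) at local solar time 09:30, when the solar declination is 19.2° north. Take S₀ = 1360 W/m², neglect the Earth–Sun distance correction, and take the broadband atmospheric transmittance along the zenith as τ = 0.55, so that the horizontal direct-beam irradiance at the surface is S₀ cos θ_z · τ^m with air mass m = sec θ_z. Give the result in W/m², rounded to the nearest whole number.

Hour angle H = 15° × (9.5 − 12) = -37.50°.
With φ = 38.5°, δ = 19.2°, H = -37.50°: sin φ sin δ = 0.2047, cos φ cos δ cos H = 0.5863, so cos θ_z = 0.7910.
Air mass m = 1/cos θ_z = 1/0.7910 = 1.264; τ^m = 0.55^1.264 = 0.4697.
Surface direct beam = 1360 × 0.7910 × 0.4697 = 505.28 W/m².

505 W/m²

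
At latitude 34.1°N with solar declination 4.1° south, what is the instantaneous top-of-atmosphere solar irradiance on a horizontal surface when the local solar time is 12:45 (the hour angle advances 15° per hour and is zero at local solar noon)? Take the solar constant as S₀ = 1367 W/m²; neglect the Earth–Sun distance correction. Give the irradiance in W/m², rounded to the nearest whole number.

1053 W/m²

Hour angle H = 15° × (12.75 − 12) = 11.25°.
With φ = 34.1°, δ = -4.1°, H = 11.25°: sin φ sin δ = -0.0401, cos φ cos δ cos H = 0.8101, so cos θ_z = 0.7700.
Top-of-atmosphere irradiance = S₀ cos θ_z = 1367 × 0.7700 = 1052.59 W/m².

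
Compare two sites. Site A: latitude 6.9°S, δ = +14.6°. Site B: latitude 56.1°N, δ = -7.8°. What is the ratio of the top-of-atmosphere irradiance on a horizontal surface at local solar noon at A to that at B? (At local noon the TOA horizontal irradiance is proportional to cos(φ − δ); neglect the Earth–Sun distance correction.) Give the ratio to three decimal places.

A: cos θ_z = cos(-6.9° − (14.6°)) = 0.9304.
B: cos θ_z = cos(56.1° − (-7.8°)) = 0.4399.
Ratio A/B = 0.9304 / 0.4399 = 2.1150.

2.115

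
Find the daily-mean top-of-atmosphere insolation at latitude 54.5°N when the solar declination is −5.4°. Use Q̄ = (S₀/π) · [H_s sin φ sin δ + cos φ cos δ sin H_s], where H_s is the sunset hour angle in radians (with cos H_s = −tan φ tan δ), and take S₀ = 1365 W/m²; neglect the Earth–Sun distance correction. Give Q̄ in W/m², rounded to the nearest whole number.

201 W/m²

cos H_s = −tan(54.5°) · tan(-5.4°) = 0.1325, so H_s = arccos(0.1325) = 82.39°. In radians, H_s = 1.4380.
H_s sin φ sin δ = 1.4380 × 0.8141 × -0.0941 = -0.1102.
cos φ cos δ sin H_s = 0.5807 × 0.9956 × 0.9912 = 0.5731.
Q̄ = (1365/π) × (-0.1102 + 0.5731) = 434.49 × 0.4629 = 201.13 W/m².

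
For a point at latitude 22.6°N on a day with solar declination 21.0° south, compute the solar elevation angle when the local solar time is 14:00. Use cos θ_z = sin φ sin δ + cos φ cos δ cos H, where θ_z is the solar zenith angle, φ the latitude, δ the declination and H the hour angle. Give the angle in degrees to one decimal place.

37.5°

Hour angle H = 15° × (14 − 12) = 30.00°.
With φ = 22.6°, δ = -21.0°, H = 30.00°: sin φ sin δ = -0.1377, cos φ cos δ cos H = 0.7464, so cos θ_z = 0.6087.
θ_z = arccos(0.6087) = 52.50°, so the elevation is 90° − 52.50° = 37.50°.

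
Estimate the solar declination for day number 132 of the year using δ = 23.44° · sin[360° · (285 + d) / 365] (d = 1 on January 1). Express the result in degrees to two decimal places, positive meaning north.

360 × (285 + 132) / 365 = 411.288°; sin(411.288°) = 0.7803.
δ = 23.44 × 0.7803 = 18.290° ≈ +18.29°.

+18.29°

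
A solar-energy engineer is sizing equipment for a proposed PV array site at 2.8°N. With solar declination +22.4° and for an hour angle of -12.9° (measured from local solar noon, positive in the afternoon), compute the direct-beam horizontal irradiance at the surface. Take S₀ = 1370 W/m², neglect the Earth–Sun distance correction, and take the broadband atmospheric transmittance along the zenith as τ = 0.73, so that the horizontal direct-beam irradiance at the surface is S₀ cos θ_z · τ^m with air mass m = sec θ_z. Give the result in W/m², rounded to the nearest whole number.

894 W/m²

cos θ_z = sin φ sin δ + cos φ cos δ cos H = (0.0488)(0.3811) + (0.9988)(0.9245)(0.9748) = 0.9187.
Air mass m = 1/cos θ_z = 1/0.9187 = 1.088; τ^m = 0.73^1.088 = 0.7101.
Surface direct beam = 1370 × 0.9187 × 0.7101 = 893.75 W/m².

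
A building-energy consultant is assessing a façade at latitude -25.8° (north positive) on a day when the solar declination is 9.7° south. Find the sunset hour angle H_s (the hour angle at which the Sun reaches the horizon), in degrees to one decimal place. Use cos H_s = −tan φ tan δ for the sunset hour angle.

94.7°

cos H_s = −tan(-25.8°) · tan(-9.7°) = -0.0826, so H_s = arccos(-0.0826) = 94.74°.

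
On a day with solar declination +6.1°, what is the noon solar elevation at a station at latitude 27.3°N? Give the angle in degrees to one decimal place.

68.8°

At local solar noon the hour angle is zero, so the elevation is 90° − |φ − δ| = 90° − |27.3° − (6.1°)| = 90° − 21.2° = 68.8°.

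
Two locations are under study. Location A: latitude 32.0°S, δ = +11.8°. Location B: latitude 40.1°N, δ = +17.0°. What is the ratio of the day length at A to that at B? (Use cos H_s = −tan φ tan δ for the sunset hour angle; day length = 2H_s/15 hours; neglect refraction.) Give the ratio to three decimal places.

A: H_s = arccos(−tan -32.0° · tan 11.8°) = 82.50°, so 2H_s/15 = 11.0000 h.
B: H_s = arccos(−tan 40.1° · tan 17.0°) = 104.92°, so 2H_s/15 = 13.9893 h.
Ratio A/B = 11.0000 / 13.9893 = 0.7863.

0.786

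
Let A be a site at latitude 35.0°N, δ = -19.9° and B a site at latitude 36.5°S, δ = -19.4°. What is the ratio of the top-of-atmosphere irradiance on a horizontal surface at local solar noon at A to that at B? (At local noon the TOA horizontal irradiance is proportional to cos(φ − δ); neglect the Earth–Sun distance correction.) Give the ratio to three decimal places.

0.602

A: cos θ_z = cos(35.0° − (-19.9°)) = 0.5750.
B: cos θ_z = cos(-36.5° − (-19.4°)) = 0.9558.
Ratio A/B = 0.5750 / 0.9558 = 0.6016.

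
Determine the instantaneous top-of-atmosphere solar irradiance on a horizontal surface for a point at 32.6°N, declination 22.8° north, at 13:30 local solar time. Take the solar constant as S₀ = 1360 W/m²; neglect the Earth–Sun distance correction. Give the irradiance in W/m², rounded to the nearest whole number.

Hour angle H = 15° × (13.5 − 12) = 22.50°.
cos θ_z = sin φ sin δ + cos φ cos δ cos H = (0.5388)(0.3875) + (0.8425)(0.9219)(0.9239) = 0.9264.
Top-of-atmosphere irradiance = S₀ cos θ_z = 1360 × 0.9264 = 1259.90 W/m².

1260 W/m²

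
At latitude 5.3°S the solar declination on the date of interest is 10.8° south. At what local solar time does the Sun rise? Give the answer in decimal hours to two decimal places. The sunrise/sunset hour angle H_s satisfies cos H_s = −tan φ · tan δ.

−tan φ tan δ = −(-0.0928)(-0.1908) = -0.0177; H_s = arccos(-0.0177) = 91.01°.
Sunrise is at 12 − H_s/15 = 12 − 6.067 = 5.933 h local solar time.

5.93 h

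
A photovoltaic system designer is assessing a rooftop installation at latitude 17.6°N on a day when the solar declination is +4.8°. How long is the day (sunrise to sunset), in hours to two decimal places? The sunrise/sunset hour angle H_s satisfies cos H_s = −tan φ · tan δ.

cos H_s = −tan(17.6°) · tan(4.8°) = -0.0266, so H_s = arccos(-0.0266) = 91.52°.
Day length = 2 H_s / 15° h⁻¹ = 183.04° / 15 = 12.203 h.

12.20 hours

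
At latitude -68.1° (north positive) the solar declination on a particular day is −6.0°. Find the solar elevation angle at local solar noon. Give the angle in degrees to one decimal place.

At local solar noon the hour angle is zero, so the elevation is 90° − |φ − δ| = 90° − |-68.1° − (-6.0°)| = 90° − 62.1° = 27.9°.

27.9°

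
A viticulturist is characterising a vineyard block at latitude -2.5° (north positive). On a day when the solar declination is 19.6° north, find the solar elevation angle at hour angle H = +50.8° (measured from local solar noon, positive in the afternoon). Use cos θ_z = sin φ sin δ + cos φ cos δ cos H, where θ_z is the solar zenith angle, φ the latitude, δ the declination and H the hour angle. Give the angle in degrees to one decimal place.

cos θ_z = sin φ sin δ + cos φ cos δ cos H = (-0.0436)(0.3355) + (0.9990)(0.9421)(0.6320) = 0.5802.
θ_z = arccos(0.5802) = 54.54°, so the elevation is 90° − 54.54° = 35.46°.

35.5°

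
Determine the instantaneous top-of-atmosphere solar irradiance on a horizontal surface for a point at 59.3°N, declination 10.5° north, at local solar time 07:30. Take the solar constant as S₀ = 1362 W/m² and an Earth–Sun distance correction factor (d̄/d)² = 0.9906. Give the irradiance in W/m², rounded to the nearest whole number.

Hour angle H = 15° × (7.5 − 12) = -67.50°.
cos θ_z = sin(59.3°) sin(10.5°) + cos(59.3°) cos(10.5°) cos(-67.50°) = 0.1567 + 0.1921 = 0.3488.
Top-of-atmosphere irradiance = S₀ (d̄/d)² cos θ_z = 1362 × 0.9906 × 0.3488 = 470.60 W/m².

471 W/m²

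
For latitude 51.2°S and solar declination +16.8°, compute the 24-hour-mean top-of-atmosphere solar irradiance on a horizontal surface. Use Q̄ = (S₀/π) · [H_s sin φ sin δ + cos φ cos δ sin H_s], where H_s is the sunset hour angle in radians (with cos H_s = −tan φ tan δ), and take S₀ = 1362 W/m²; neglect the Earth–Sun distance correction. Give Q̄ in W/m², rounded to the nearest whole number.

125 W/m²

cos H_s = −tan(-51.2°) · tan(16.8°) = 0.3755, so H_s = arccos(0.3755) = 67.94°. In radians, H_s = 1.1858.
H_s sin φ sin δ = 1.1858 × -0.7793 × 0.2890 = -0.2671.
cos φ cos δ sin H_s = 0.6266 × 0.9573 × 0.9268 = 0.5559.
Q̄ = (1362/π) × (-0.2671 + 0.5559) = 433.54 × 0.2888 = 125.21 W/m².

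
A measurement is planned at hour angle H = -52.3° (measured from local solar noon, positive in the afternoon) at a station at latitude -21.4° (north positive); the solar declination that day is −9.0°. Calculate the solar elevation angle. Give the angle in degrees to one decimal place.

cos θ_z = sin(-21.4°) sin(-9.0°) + cos(-21.4°) cos(-9.0°) cos(-52.30°) = 0.0571 + 0.5624 = 0.6195.
θ_z = arccos(0.6195) = 51.72°, so the elevation is 90° − 51.72° = 38.28°.

38.3°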